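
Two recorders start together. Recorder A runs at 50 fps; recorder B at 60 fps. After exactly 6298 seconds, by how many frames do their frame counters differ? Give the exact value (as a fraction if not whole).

A emits 50 × 6298 = 314900 frames; B emits 60 × 6298 = 377880.
Difference = 62980 frames; B is ahead of A.

62980 frames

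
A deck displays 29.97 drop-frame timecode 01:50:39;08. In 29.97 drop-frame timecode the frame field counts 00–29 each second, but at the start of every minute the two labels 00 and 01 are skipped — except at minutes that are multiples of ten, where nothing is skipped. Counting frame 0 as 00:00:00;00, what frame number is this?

Complete 10-minute blocks: 11, each 17982 frames → 197802.
Remaining 0 whole minutes in the current block: 0 frames.
Within the current minute: 39 × 30 + 8 = 1178. Total = 197802 + 0 + 1178 = 198980.

198980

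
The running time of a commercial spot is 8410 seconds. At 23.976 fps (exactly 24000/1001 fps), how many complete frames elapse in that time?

201638 frames

Frames = 8410 × 24000/1001 = 201840000/1001 ≈ 201638.3616.
Complete frames: 201638.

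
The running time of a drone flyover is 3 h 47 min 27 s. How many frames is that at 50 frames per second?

682350 frames

3 h 47 min 27 s = 13647 s.
Frames = 13647 × 50 = 682350.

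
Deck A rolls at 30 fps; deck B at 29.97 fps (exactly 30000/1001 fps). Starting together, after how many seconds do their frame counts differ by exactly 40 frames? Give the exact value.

The gap grows by |30000/1001 − 30| = 30/1001 frames per second.
Time for a 40-frame gap: 40 ÷ (30/1001) = 4004/3 s.

4004/3 seconds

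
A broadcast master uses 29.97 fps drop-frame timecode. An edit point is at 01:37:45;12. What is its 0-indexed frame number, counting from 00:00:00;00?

As if non-drop at 30 labels/s: (1 × 3600 + 37 × 60 + 45) × 30 + 12 = 175962.
Minute boundaries passed: 97; those not divisible by 10: 97 − 9 = 88; dropped labels = 2 × 88 = 176.
Actual frame index = 175962 − 176 = 175786.

175786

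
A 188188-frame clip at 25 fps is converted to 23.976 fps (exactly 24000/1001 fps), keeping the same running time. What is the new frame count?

Target frames = source frames × (target rate / source rate) = 188188 × (24000/1001)/(25) = 188188 × 960/1001 = 180480.

180480 frames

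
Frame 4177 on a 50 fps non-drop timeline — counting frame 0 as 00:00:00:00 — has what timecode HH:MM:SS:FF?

00:01:23:27

4177 ÷ 50 = 83 full seconds, remainder 27 frames.
83 s = 0 h 1 min 23 s.
Timecode: 00:01:23:27.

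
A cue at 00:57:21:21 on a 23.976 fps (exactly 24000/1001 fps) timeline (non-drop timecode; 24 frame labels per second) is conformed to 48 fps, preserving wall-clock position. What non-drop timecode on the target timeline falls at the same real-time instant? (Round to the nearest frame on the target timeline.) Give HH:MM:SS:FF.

00:57:25:15

Source frame index: (0×3600 + 57×60 + 21) × 24 + 21 = 82605.
Real time: 82605 / (24000/1001) = 5512507/1600 s.
Target frame: (5512507/1600) × (48) = 16537521/100 ≈ 165375.210 → 165375.
At 48 labels/s: frame 165375 → 00:57:25:15.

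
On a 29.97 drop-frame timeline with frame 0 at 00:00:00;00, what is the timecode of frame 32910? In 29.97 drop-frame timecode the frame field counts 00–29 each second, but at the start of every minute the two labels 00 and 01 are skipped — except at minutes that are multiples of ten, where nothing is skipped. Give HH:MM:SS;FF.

Ten DF minutes hold 17982 frames, so frame 32910 lies in block 1 (frames 17982–35963) with 14928 frames into that block.
The block's first minute is 1800 frames and the rest 1798 each; 14928 frames reaches minute 8, so 1 × 18 + 8 × 2 = 34 labels have been skipped so far.
Adding those back, label number 32910 + 34 = 32944 at 30 labels/s is 1098 s + 4 f = 0 h 18 min 18 s frame 4, i.e. 00:18:18;04.

00:18:18;04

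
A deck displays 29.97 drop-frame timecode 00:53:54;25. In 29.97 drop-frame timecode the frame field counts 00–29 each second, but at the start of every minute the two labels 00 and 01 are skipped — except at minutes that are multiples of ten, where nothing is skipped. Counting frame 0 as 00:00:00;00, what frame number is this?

As if non-drop at 30 labels/s: (0 × 3600 + 53 × 60 + 54) × 30 + 25 = 97045.
Minute boundaries passed: 53; those not divisible by 10: 53 − 5 = 48; dropped labels = 2 × 48 = 96.
Actual frame index = 97045 − 96 = 96949.

96949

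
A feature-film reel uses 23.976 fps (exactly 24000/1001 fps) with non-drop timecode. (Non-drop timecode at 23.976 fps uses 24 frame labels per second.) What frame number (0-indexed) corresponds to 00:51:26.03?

Total seconds to the label: (0 × 3600 + 51 × 60 + 26) = 3086.
Frame index = 3086 × 24 + 3 = 74067.

frame 74067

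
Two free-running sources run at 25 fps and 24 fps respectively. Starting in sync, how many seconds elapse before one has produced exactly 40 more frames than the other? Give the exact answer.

40 seconds

The gap grows by |24 − 25| = 1 frame per second.
Time for a 40-frame gap: 40 ÷ (1) = 40 s.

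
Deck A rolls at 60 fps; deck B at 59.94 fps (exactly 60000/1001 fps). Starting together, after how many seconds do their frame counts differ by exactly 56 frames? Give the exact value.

The gap grows by |60000/1001 − 60| = 60/1001 frames per second.
Time for a 56-frame gap: 56 ÷ (60/1001) = 14014/15 s.

14014/15 seconds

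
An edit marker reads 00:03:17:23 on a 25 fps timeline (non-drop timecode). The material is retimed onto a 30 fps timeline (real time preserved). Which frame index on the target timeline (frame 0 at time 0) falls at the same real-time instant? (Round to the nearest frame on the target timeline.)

Source frame index: (0×3600 + 3×60 + 17) × 25 + 23 = 4948.
Real time: 4948 / (25) = 4948/25 s.
Target frame: (4948/25) × (30) = 29688/5 ≈ 5937.600 → 5938.

frame 5938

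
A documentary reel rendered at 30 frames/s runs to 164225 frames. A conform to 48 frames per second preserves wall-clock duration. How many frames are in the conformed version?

262760 frames

Target frames = source frames × (target rate / source rate) = 164225 × (48)/(30) = 164225 × 8/5 = 262760.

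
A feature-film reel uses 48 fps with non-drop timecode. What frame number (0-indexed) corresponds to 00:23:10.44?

66764

Total seconds to the label: (0 × 3600 + 23 × 60 + 10) = 1390.
Frame index = 1390 × 48 + 44 = 66764.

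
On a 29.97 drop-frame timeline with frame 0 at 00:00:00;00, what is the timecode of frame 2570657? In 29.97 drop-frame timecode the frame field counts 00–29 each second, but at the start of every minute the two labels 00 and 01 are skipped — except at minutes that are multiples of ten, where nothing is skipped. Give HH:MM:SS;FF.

23:49:34;11

Each 10-minute DF block holds 10 × 60 × 30 − 9 × 2 = 17982 frames. 2570657 ÷ 17982 → 142 full blocks, remainder 17213.
Within the partial block the first minute is 1800 frames and each further minute 1798, so 9 further minute boundaries passed. Total skipped labels = 18 × 142 + 2 × 9 = 2574.
Non-drop label index = 2570657 + 2574 = 2573231; at 30 labels/s that is 23:49:34:11, i.e. DF 23:49:34;11.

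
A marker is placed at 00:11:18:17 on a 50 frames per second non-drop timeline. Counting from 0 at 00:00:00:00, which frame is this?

Total seconds to the label: (0 × 3600 + 11 × 60 + 18) = 678.
Frame index = 678 × 50 + 17 = 33917.

33917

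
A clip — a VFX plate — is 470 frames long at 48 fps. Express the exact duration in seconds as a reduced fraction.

Running time = 470 ÷ (48) = 470 × 1/48 = 235/24 s.

235/24 seconds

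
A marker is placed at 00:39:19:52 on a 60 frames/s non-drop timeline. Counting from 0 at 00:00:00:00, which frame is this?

Total seconds to the label: (0 × 3600 + 39 × 60 + 19) = 2359.
Frame index = 2359 × 60 + 52 = 141592.

frame 141592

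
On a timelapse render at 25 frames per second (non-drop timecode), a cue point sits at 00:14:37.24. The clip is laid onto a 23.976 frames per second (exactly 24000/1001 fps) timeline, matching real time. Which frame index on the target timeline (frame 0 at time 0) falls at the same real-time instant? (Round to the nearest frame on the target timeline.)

Source frame index: (0×3600 + 14×60 + 37) × 25 + 24 = 21949.
Real time: 21949 / (25) = 21949/25 s.
Target frame: (21949/25) × (24000/1001) = 21071040/1001 ≈ 21049.990 → 21050.

frame 21050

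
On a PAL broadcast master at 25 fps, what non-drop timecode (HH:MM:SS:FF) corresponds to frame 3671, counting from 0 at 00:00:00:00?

3671 ÷ 25 = 146 full seconds, remainder 21 frames.
146 s = 0 h 2 min 26 s.
Timecode: 00:02:26:21.

00:02:26:21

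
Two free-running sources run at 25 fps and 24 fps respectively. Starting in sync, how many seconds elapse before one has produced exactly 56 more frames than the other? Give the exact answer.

The gap grows by |24 − 25| = 1 frame per second.
Time for a 56-frame gap: 56 ÷ (1) = 56 s.

56 seconds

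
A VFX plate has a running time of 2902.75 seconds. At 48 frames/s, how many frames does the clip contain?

139332 frames

Frames = 2902.75 × 48 = 139332.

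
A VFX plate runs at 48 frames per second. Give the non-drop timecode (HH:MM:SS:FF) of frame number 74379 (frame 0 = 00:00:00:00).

00:25:49:27

74379 ÷ 48 = 1549 full seconds, remainder 27 frames.
1549 s = 0 h 25 min 49 s.
Timecode: 00:25:49:27.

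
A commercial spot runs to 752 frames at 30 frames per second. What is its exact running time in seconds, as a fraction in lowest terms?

376/15 seconds

Running time = 752 ÷ (30) = 752 × 1/30 = 376/15 s.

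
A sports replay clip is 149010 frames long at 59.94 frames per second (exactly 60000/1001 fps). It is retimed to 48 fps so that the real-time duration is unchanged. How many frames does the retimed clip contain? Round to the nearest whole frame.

Frames at target rate = 149010 × (48) / (60000/1001) = 14915901/125 ≈ 119327.208.
Nearest whole frame: 119327.

119327 frames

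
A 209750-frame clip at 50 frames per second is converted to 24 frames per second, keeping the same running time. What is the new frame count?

Target frames = source frames × (target rate / source rate) = 209750 × (24)/(50) = 209750 × 12/25 = 100680.

100680 frames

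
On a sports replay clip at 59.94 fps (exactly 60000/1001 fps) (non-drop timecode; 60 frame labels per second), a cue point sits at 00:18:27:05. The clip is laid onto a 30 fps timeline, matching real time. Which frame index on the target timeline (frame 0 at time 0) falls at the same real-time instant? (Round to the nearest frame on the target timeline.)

frame 33246

Source frame index: (0×3600 + 18×60 + 27) × 60 + 5 = 66425.
Real time: 66425 / (60000/1001) = 2659657/2400 s.
Target frame: (2659657/2400) × (30) = 2659657/80 ≈ 33245.713 → 33246.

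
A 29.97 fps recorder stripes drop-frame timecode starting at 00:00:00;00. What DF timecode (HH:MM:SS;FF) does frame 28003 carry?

Each 10-minute DF block holds 10 × 60 × 30 − 9 × 2 = 17982 frames. 28003 ÷ 17982 → 1 full block, remainder 10021.
Within the partial block the first minute is 1800 frames and each further minute 1798, so 5 further minute boundaries passed. Total skipped labels = 18 × 1 + 2 × 5 = 28.
Non-drop label index = 28003 + 28 = 28031; at 30 labels/s that is 00:15:34:11, i.e. DF 00:15:34;11.

00:15:34;11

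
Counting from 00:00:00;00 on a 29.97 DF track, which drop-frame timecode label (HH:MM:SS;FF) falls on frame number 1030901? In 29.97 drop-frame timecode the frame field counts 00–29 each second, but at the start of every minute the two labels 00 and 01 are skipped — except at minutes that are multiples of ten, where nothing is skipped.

Ten DF minutes hold 17982 frames, so frame 1030901 lies in block 57 (frames 1024974–1042955) with 5927 frames into that block.
The block's first minute is 1800 frames and the rest 1798 each; 5927 frames reaches minute 3, so 57 × 18 + 3 × 2 = 1032 labels have been skipped so far.
Adding those back, label number 1030901 + 1032 = 1031933 at 30 labels/s is 34397 s + 23 f = 9 h 33 min 17 s frame 23, i.e. 09:33:17;23.

09:33:17;23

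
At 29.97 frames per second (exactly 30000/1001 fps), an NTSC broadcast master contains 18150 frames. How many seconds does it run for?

Running time = 18150 / (30000/1001) = 605.605 s.

605.605 seconds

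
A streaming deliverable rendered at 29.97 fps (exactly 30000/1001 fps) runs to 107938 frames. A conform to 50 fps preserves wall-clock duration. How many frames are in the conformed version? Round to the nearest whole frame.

Frames at target rate = 107938 × (50) / (30000/1001) = 54022969/300 ≈ 180076.563.
Nearest whole frame: 180077.

180077 frames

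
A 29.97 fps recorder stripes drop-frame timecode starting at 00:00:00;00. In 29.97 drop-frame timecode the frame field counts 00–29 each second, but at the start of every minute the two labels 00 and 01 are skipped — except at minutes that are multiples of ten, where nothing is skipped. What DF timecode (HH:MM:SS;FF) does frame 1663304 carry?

15:24:58;28

Each 10-minute DF block holds 10 × 60 × 30 − 9 × 2 = 17982 frames. 1663304 ÷ 17982 → 92 full blocks, remainder 8960.
Within the partial block the first minute is 1800 frames and each further minute 1798, so 4 further minute boundaries passed. Total skipped labels = 18 × 92 + 2 × 4 = 1664.
Non-drop label index = 1663304 + 1664 = 1664968; at 30 labels/s that is 15:24:58:28, i.e. DF 15:24:58;28.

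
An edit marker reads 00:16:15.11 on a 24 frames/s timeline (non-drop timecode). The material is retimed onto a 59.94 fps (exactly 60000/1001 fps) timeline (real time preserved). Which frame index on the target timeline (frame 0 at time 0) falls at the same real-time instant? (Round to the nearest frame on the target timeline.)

Source frame index: (0×3600 + 16×60 + 15) × 24 + 11 = 23411.
Real time: 23411 / (24) = 23411/24 s.
Target frame: (23411/24) × (60000/1001) = 58527500/1001 ≈ 58469.031 → 58469.

frame 58469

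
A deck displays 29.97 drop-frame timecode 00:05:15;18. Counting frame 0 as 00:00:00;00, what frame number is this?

As if non-drop at 30 labels/s: (0 × 3600 + 5 × 60 + 15) × 30 + 18 = 9468.
Minute boundaries passed: 5; those not divisible by 10: 5 − 0 = 5; dropped labels = 2 × 5 = 10.
Actual frame index = 9468 − 10 = 9458.

9458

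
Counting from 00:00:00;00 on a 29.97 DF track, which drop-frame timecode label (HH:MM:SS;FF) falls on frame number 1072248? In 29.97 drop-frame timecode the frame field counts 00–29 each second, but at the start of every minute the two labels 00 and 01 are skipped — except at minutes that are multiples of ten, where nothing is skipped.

Ten DF minutes hold 17982 frames, so frame 1072248 lies in block 59 (frames 1060938–1078919) with 11310 frames into that block.
The block's first minute is 1800 frames and the rest 1798 each; 11310 frames reaches minute 6, so 59 × 18 + 6 × 2 = 1074 labels have been skipped so far.
Adding those back, label number 1072248 + 1074 = 1073322 at 30 labels/s is 35777 s + 12 f = 9 h 56 min 17 s frame 12, i.e. 09:56:17;12.

09:56:17;12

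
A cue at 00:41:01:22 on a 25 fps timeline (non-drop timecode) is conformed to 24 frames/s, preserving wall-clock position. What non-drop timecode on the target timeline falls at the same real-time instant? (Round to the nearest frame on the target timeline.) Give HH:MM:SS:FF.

Source frame index: (0×3600 + 41×60 + 1) × 25 + 22 = 61547.
Real time: 61547 / (25) = 61547/25 s.
Target frame: (61547/25) × (24) = 1477128/25 ≈ 59085.120 → 59085.
At 24 labels/s: frame 59085 → 00:41:01:21.

00:41:01:21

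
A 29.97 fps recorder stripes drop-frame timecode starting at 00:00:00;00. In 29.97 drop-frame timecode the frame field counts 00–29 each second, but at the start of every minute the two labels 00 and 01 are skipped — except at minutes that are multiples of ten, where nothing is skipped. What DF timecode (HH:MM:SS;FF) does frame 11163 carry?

Each 10-minute DF block holds 10 × 60 × 30 − 9 × 2 = 17982 frames. 11163 ÷ 17982 → 0 full blocks, remainder 11163.
Within the partial block the first minute is 1800 frames and each further minute 1798, so 6 further minute boundaries passed. Total skipped labels = 18 × 0 + 2 × 6 = 12.
Non-drop label index = 11163 + 12 = 11175; at 30 labels/s that is 00:06:12:15, i.e. DF 00:06:12;15.

00:06:12;15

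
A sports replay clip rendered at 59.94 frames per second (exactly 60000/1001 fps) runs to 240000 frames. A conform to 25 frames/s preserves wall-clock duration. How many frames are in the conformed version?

Target frames = source frames × (target rate / source rate) = 240000 × (25)/(60000/1001) = 240000 × 1001/2400 = 100100.

100100 frames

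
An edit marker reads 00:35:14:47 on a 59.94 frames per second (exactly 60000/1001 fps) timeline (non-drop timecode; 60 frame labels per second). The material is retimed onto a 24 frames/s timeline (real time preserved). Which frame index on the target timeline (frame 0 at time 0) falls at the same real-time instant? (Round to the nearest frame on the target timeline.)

frame 50806

Source frame index: (0×3600 + 35×60 + 14) × 60 + 47 = 126887.
Real time: 126887 / (60000/1001) = 127013887/60000 s.
Target frame: (127013887/60000) × (24) = 127013887/2500 ≈ 50805.555 → 50806.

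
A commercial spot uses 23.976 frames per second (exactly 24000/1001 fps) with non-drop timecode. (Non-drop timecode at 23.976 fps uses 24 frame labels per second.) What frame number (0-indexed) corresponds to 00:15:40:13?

frame 22573

Total seconds to the label: (0 × 3600 + 15 × 60 + 40) = 940.
Frame index = 940 × 24 + 13 = 22573.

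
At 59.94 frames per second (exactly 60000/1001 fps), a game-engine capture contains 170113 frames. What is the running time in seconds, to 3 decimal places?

2838.052 seconds

Running time = 170113 × 1001/60000 = 170283113/60000 s ≈ 2838.052 s.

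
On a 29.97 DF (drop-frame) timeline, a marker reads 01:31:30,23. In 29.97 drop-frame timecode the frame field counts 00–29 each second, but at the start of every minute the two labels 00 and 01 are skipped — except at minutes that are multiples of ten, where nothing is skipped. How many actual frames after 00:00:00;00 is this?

As if non-drop at 30 labels/s: (1 × 3600 + 31 × 60 + 30) × 30 + 23 = 164723.
Minute boundaries passed: 91; those not divisible by 10: 91 − 9 = 82; dropped labels = 2 × 82 = 164.
Actual frame index = 164723 − 164 = 164559.

164559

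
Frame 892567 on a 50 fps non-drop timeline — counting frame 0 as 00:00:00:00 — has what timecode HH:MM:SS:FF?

892567 ÷ 50 = 17851 full seconds, remainder 17 frames.
17851 s = 4 h 57 min 31 s.
Timecode: 04:57:31:17.

04:57:31:17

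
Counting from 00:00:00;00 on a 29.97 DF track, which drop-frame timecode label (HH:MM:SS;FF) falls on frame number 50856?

Ten DF minutes hold 17982 frames, so frame 50856 lies in block 2 (frames 35964–53945) with 14892 frames into that block.
The block's first minute is 1800 frames and the rest 1798 each; 14892 frames reaches minute 8, so 2 × 18 + 8 × 2 = 52 labels have been skipped so far.
Adding those back, label number 50856 + 52 = 50908 at 30 labels/s is 1696 s + 28 f = 0 h 28 min 16 s frame 28, i.e. 00:28:16;28.

00:28:16;28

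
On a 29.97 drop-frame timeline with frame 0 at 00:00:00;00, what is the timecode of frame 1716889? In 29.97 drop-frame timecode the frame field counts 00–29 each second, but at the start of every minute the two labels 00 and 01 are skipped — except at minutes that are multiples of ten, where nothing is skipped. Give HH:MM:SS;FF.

15:54:46;27

Each 10-minute DF block holds 10 × 60 × 30 − 9 × 2 = 17982 frames. 1716889 ÷ 17982 → 95 full blocks, remainder 8599.
Within the partial block the first minute is 1800 frames and each further minute 1798, so 4 further minute boundaries passed. Total skipped labels = 18 × 95 + 2 × 4 = 1718.
Non-drop label index = 1716889 + 1718 = 1718607; at 30 labels/s that is 15:54:46:27, i.e. DF 15:54:46;27.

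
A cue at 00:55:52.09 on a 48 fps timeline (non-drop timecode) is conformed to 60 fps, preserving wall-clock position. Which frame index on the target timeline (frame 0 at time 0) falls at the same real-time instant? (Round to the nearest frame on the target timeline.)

frame 201131

Source frame index: (0×3600 + 55×60 + 52) × 48 + 9 = 160905.
Real time: 160905 / (48) = 53635/16 s.
Target frame: (53635/16) × (60) = 804525/4 ≈ 201131.250 → 201131.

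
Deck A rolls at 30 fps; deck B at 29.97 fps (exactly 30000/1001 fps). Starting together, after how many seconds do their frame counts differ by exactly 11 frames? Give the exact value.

11011/30 seconds

The gap grows by |30000/1001 − 30| = 30/1001 frames per second.
Time for a 11-frame gap: 11 ÷ (30/1001) = 11011/30 s.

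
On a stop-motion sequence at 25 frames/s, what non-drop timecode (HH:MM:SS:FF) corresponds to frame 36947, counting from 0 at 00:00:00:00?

00:24:37:22

36947 ÷ 25 = 1477 full seconds, remainder 22 frames.
1477 s = 0 h 24 min 37 s.
Timecode: 00:24:37:22.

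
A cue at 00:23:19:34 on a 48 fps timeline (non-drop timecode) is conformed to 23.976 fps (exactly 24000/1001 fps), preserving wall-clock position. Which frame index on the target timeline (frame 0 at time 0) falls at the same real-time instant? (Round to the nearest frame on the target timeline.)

Source frame index: (0×3600 + 23×60 + 19) × 48 + 34 = 67186.
Real time: 67186 / (48) = 33593/24 s.
Target frame: (33593/24) × (24000/1001) = 4799000/143 ≈ 33559.441 → 33559.

frame 33559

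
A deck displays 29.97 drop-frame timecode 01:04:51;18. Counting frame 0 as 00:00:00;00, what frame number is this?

116632

As if non-drop at 30 labels/s: (1 × 3600 + 4 × 60 + 51) × 30 + 18 = 116748.
Minute boundaries passed: 64; those not divisible by 10: 64 − 6 = 58; dropped labels = 2 × 58 = 116.
Actual frame index = 116748 − 116 = 116632.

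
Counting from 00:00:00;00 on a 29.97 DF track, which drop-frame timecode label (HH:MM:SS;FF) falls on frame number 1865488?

Ten DF minutes hold 17982 frames, so frame 1865488 lies in block 103 (frames 1852146–1870127) with 13342 frames into that block.
The block's first minute is 1800 frames and the rest 1798 each; 13342 frames reaches minute 7, so 103 × 18 + 7 × 2 = 1868 labels have been skipped so far.
Adding those back, label number 1865488 + 1868 = 1867356 at 30 labels/s is 62245 s + 6 f = 17 h 17 min 25 s frame 6, i.e. 17:17:25;06.

17:17:25;06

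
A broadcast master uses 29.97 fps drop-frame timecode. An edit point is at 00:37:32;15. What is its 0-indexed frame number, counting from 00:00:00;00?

67507

Complete 10-minute blocks: 3, each 17982 frames → 53946.
Remaining 7 whole minutes in the current block: 1800 + 6 × 1798 = 12588 frames.
Within the current minute: 32 × 30 + 15 − 2 = 973 (labels ;00/;01 skipped at this minute). Total = 53946 + 12588 + 973 = 67507.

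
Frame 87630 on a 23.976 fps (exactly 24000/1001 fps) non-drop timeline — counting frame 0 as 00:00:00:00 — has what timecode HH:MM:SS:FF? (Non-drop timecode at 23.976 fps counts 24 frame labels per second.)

01:00:51:06

87630 ÷ 24 = 3651 full seconds, remainder 6 frames.
3651 s = 1 h 0 min 51 s.
Timecode: 01:00:51:06.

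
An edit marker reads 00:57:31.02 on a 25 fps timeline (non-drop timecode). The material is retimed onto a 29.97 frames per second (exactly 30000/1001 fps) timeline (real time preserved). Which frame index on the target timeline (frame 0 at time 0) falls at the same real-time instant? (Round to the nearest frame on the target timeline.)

Source frame index: (0×3600 + 57×60 + 31) × 25 + 2 = 86277.
Real time: 86277 / (25) = 86277/25 s.
Target frame: (86277/25) × (30000/1001) = 103532400/1001 ≈ 103428.971 → 103429.

frame 103429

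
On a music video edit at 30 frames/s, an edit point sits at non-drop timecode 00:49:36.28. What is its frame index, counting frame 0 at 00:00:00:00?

Total seconds to the label: (0 × 3600 + 49 × 60 + 36) = 2976.
Frame index = 2976 × 30 + 28 = 89308.

frame 89308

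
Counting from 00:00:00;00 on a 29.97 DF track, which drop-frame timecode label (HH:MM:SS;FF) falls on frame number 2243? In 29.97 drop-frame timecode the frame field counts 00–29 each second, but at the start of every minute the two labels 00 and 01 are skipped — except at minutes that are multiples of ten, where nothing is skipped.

Each 10-minute DF block holds 10 × 60 × 30 − 9 × 2 = 17982 frames. 2243 ÷ 17982 → 0 full blocks, remainder 2243.
Within the partial block the first minute is 1800 frames and each further minute 1798, so 1 further minute boundary passed. Total skipped labels = 18 × 0 + 2 × 1 = 2.
Non-drop label index = 2243 + 2 = 2245; at 30 labels/s that is 00:01:14:25, i.e. DF 00:01:14;25.

00:01:14;25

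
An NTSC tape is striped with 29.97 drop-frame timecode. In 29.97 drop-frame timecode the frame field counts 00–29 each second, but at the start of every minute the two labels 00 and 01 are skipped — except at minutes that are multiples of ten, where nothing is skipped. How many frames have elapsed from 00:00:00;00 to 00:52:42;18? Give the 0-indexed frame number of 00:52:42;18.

As if non-drop at 30 labels/s: (0 × 3600 + 52 × 60 + 42) × 30 + 18 = 94878.
Minute boundaries passed: 52; those not divisible by 10: 52 − 5 = 47; dropped labels = 2 × 47 = 94.
Actual frame index = 94878 − 94 = 94784.

94784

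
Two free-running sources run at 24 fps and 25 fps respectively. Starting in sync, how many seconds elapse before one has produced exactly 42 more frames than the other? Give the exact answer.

42 seconds

The gap grows by |25 − 24| = 1 frame per second.
Time for a 42-frame gap: 42 ÷ (1) = 42 s.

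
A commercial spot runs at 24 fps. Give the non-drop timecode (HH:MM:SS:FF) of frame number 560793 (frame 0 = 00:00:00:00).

560793 ÷ 24 = 23366 full seconds, remainder 9 frames.
23366 s = 6 h 29 min 26 s.
Timecode: 06:29:26:09.

06:29:26:09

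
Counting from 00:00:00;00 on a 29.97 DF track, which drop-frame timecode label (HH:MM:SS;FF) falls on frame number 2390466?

22:09:22;00

Each 10-minute DF block holds 10 × 60 × 30 − 9 × 2 = 17982 frames. 2390466 ÷ 17982 → 132 full blocks, remainder 16842.
Within the partial block the first minute is 1800 frames and each further minute 1798, so 9 further minute boundaries passed. Total skipped labels = 18 × 132 + 2 × 9 = 2394.
Non-drop label index = 2390466 + 2394 = 2392860; at 30 labels/s that is 22:09:22:00, i.e. DF 22:09:22;00.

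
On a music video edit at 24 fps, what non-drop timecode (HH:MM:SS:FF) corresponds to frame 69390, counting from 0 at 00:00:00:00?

00:48:11:06

69390 ÷ 24 = 2891 full seconds, remainder 6 frames.
2891 s = 0 h 48 min 11 s.
Timecode: 00:48:11:06.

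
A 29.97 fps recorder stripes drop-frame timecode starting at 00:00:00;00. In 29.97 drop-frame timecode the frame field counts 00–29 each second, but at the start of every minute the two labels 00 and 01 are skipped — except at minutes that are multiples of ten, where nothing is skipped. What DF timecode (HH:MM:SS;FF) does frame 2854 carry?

00:01:35;06

Ten DF minutes hold 17982 frames, so frame 2854 lies in block 0 (frames 0–17981) with 2854 frames into that block.
The block's first minute is 1800 frames and the rest 1798 each; 2854 frames reaches minute 1, so 0 × 18 + 1 × 2 = 2 labels have been skipped so far.
Adding those back, label number 2854 + 2 = 2856 at 30 labels/s is 95 s + 6 f = 0 h 1 min 35 s frame 6, i.e. 00:01:35;06.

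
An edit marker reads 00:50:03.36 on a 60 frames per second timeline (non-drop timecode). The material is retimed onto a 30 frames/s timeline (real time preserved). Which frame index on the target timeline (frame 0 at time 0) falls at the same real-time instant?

Source frame index: (0×3600 + 50×60 + 3) × 60 + 36 = 180216.
Real time: 180216 / (60) = 15018/5 s.
Target frame: (15018/5) × (30) = 90108.

frame 90108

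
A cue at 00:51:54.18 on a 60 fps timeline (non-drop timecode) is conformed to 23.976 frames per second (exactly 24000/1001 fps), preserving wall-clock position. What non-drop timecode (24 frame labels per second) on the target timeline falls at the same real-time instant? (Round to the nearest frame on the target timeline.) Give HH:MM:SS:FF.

Source frame index: (0×3600 + 51×60 + 54) × 60 + 18 = 186858.
Real time: 186858 / (60) = 31143/10 s.
Target frame: (31143/10) × (24000/1001) = 10677600/143 ≈ 74668.531 → 74669.
At 24 labels/s: frame 74669 → 00:51:51:05.

00:51:51:05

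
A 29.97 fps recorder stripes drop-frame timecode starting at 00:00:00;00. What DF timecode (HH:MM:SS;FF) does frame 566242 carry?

05:14:53;18

Ten DF minutes hold 17982 frames, so frame 566242 lies in block 31 (frames 557442–575423) with 8800 frames into that block.
The block's first minute is 1800 frames and the rest 1798 each; 8800 frames reaches minute 4, so 31 × 18 + 4 × 2 = 566 labels have been skipped so far.
Adding those back, label number 566242 + 566 = 566808 at 30 labels/s is 18893 s + 18 f = 5 h 14 min 53 s frame 18, i.e. 05:14:53;18.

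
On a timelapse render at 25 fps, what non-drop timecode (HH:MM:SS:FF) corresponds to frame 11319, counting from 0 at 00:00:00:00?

11319 ÷ 25 = 452 full seconds, remainder 19 frames.
452 s = 0 h 7 min 32 s.
Timecode: 00:07:32:19.

00:07:32:19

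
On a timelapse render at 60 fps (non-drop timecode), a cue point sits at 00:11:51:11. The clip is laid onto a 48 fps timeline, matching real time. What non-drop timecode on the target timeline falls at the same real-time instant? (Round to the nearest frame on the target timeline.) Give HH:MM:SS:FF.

Source frame index: (0×3600 + 11×60 + 51) × 60 + 11 = 42671.
Real time: 42671 / (60) = 42671/60 s.
Target frame: (42671/60) × (48) = 170684/5 ≈ 34136.800 → 34137.
At 48 labels/s: frame 34137 → 00:11:51:09.

00:11:51:09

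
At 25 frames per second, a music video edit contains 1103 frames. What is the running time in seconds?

44.12 seconds

Running time = 1103 / (25) = 44.12 s.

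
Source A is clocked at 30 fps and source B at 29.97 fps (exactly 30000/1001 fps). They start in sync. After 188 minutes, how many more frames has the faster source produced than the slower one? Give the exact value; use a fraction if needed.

188 min = 11280 s.
A emits 30 × 11280 = 338400 frames; B emits 30000/1001 × 11280 = 338400000/1001.
Difference = 338400/1001 frames (≈ 338.0619); B is behind A.

338400/1001 frames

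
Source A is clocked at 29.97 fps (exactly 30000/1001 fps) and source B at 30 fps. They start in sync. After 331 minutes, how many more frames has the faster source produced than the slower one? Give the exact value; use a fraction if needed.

331 min = 19860 s.
A emits 30000/1001 × 19860 = 595800000/1001 frames; B emits 30 × 19860 = 595800.
Difference = 595800/1001 frames (≈ 595.2048); B is ahead of A.

595800/1001 frames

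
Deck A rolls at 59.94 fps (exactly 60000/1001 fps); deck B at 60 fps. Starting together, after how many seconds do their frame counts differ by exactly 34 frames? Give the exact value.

The gap grows by |60 − 60000/1001| = 60/1001 frames per second.
Time for a 34-frame gap: 34 ÷ (60/1001) = 17017/30 s.

17017/30 seconds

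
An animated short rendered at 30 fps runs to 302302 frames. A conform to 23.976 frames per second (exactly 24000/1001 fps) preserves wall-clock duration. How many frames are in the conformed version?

241600 frames

Target frames = source frames × (target rate / source rate) = 302302 × (24000/1001)/(30) = 302302 × 800/1001 = 241600.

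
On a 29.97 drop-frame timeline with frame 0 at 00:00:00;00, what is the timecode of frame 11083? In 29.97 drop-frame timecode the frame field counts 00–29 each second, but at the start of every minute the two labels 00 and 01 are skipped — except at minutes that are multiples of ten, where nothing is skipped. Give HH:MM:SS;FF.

Each 10-minute DF block holds 10 × 60 × 30 − 9 × 2 = 17982 frames. 11083 ÷ 17982 → 0 full blocks, remainder 11083.
Within the partial block the first minute is 1800 frames and each further minute 1798, so 6 further minute boundaries passed. Total skipped labels = 18 × 0 + 2 × 6 = 12.
Non-drop label index = 11083 + 12 = 11095; at 30 labels/s that is 00:06:09:25, i.e. DF 00:06:09;25.

00:06:09;25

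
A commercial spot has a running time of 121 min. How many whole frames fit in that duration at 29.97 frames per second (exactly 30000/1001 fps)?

121 min = 7260 s.
Frames = 7260 × 30000/1001 = 19800000/91 ≈ 217582.4176.
Complete frames: 217582.

217582 frames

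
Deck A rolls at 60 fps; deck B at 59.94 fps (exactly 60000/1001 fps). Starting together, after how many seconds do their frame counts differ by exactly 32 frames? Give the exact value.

The gap grows by |60000/1001 − 60| = 60/1001 frames per second.
Time for a 32-frame gap: 32 ÷ (60/1001) = 8008/15 s.

8008/15 seconds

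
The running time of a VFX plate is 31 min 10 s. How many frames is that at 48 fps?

89760 frames

31 min 10 s = 1870 s.
Frames = 1870 × 48 = 89760.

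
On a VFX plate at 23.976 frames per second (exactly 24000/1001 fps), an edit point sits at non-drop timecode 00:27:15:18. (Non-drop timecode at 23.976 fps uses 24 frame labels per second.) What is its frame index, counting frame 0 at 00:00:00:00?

Total seconds to the label: (0 × 3600 + 27 × 60 + 15) = 1635.
Frame index = 1635 × 24 + 18 = 39258.

frame 39258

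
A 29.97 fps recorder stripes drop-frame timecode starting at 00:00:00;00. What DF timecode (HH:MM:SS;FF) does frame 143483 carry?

01:19:47;17

Each 10-minute DF block holds 10 × 60 × 30 − 9 × 2 = 17982 frames. 143483 ÷ 17982 → 7 full blocks, remainder 17609.
Within the partial block the first minute is 1800 frames and each further minute 1798, so 9 further minute boundaries passed. Total skipped labels = 18 × 7 + 2 × 9 = 144.
Non-drop label index = 143483 + 144 = 143627; at 30 labels/s that is 01:19:47:17, i.e. DF 01:19:47;17.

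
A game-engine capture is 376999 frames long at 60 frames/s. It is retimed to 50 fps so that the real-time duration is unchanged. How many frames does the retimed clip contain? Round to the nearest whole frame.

314166 frames

Frames at target rate = 376999 × (50) / (60) = 1884995/6 ≈ 314165.833.
Nearest whole frame: 314166.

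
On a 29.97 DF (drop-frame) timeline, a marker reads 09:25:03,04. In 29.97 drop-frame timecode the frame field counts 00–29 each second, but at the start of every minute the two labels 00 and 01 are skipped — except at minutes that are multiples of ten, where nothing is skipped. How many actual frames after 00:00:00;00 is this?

1016076

As if non-drop at 30 labels/s: (9 × 3600 + 25 × 60 + 3) × 30 + 4 = 1017094.
Minute boundaries passed: 565; those not divisible by 10: 565 − 56 = 509; dropped labels = 2 × 509 = 1018.
Actual frame index = 1017094 − 1018 = 1016076.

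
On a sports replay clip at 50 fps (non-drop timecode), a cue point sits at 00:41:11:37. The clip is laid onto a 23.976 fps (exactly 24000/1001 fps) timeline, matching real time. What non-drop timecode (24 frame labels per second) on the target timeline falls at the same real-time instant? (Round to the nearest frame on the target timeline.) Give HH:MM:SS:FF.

00:41:09:06

Source frame index: (0×3600 + 41×60 + 11) × 50 + 37 = 123587.
Real time: 123587 / (50) = 123587/50 s.
Target frame: (123587/50) × (24000/1001) = 59321760/1001 ≈ 59262.498 → 59262.
At 24 labels/s: frame 59262 → 00:41:09:06.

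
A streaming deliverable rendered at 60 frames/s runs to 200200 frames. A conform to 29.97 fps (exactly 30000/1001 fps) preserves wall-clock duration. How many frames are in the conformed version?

Target frames = source frames × (target rate / source rate) = 200200 × (30000/1001)/(60) = 200200 × 500/1001 = 100000.

100000 frames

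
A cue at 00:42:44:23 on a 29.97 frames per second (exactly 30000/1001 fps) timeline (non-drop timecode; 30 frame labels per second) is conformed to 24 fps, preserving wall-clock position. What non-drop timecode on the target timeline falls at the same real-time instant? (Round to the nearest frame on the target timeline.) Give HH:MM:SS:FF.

00:42:47:08

Source frame index: (0×3600 + 42×60 + 44) × 30 + 23 = 76943.
Real time: 76943 / (30000/1001) = 77019943/30000 s.
Target frame: (77019943/30000) × (24) = 77019943/1250 ≈ 61615.954 → 61616.
At 24 labels/s: frame 61616 → 00:42:47:08.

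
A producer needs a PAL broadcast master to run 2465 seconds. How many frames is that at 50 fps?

123250 frames

Frames = 2465 × 50 = 123250.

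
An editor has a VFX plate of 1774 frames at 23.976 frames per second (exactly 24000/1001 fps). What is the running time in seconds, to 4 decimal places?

73.9906 seconds

Running time = 1774 × 1001/24000 = 887887/12000 s ≈ 73.9906 s.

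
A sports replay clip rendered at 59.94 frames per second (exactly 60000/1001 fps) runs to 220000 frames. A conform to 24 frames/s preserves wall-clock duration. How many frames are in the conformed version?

Target frames = source frames × (target rate / source rate) = 220000 × (24)/(60000/1001) = 220000 × 1001/2500 = 88088.

88088 frames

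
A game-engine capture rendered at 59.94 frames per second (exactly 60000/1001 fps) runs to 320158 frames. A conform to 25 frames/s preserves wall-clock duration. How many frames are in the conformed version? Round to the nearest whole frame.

Frames at target rate = 320158 × (25) / (60000/1001) = 160239079/1200 ≈ 133532.566.
Nearest whole frame: 133533.

133533 frames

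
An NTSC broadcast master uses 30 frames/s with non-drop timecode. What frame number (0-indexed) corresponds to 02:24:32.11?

Total seconds to the label: (2 × 3600 + 24 × 60 + 32) = 8672.
Frame index = 8672 × 30 + 11 = 260171.

260171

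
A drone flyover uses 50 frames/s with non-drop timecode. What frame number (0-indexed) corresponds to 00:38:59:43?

Total seconds to the label: (0 × 3600 + 38 × 60 + 59) = 2339.
Frame index = 2339 × 50 + 43 = 116993.

frame 116993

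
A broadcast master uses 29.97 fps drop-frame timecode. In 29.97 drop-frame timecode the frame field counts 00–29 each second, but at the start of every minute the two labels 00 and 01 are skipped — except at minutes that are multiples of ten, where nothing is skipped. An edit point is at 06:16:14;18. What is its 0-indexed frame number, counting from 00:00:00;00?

As if non-drop at 30 labels/s: (6 × 3600 + 16 × 60 + 14) × 30 + 18 = 677238.
Minute boundaries passed: 376; those not divisible by 10: 376 − 37 = 339; dropped labels = 2 × 339 = 678.
Actual frame index = 677238 − 678 = 676560.

676560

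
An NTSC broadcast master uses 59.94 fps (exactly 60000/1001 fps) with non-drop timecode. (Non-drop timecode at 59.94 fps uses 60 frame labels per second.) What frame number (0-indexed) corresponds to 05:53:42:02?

Total seconds to the label: (5 × 3600 + 53 × 60 + 42) = 21222.
Frame index = 21222 × 60 + 2 = 1273322.

frame 1273322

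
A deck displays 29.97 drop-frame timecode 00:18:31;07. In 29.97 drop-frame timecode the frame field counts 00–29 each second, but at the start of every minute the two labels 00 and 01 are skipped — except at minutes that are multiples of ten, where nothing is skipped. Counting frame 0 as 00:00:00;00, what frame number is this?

Complete 10-minute blocks: 1, each 17982 frames → 17982.
Remaining 8 whole minutes in the current block: 1800 + 7 × 1798 = 14386 frames.
Within the current minute: 31 × 30 + 7 − 2 = 935 (labels ;00/;01 skipped at this minute). Total = 17982 + 14386 + 935 = 33303.

33303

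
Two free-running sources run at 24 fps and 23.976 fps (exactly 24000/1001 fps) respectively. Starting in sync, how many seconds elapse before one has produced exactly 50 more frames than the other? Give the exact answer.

The gap grows by |24000/1001 − 24| = 24/1001 frames per second.
Time for a 50-frame gap: 50 ÷ (24/1001) = 25025/12 s.

25025/12 seconds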